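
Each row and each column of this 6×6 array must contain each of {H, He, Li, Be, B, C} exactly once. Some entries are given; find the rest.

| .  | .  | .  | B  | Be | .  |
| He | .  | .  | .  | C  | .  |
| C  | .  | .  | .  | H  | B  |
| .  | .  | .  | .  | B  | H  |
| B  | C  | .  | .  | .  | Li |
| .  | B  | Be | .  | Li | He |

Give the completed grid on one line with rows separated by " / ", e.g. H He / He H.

Li H He B Be C / He Li B H C Be / C Be Li He H B / Be He C Li B H / B C H Be He Li / H B Be C Li He

(r1,c6) = C
(r2,c6) = Be
(r5,c5) = He
(r6,c1) = H
(r6,c4) = C
(r1,c1) = Li
(r4,c1) = Be
(r5,c3) = H
(r5,c4) = Be
(r1,c3) = He
(r3,c3) = Li
(r3,c4) = He
(r4,c3) = C
(r4,c4) = Li
(r1,c2) = H
(r2,c2) = Li
(r2,c3) = B
(r2,c4) = H
(r3,c2) = Be
(r4,c2) = He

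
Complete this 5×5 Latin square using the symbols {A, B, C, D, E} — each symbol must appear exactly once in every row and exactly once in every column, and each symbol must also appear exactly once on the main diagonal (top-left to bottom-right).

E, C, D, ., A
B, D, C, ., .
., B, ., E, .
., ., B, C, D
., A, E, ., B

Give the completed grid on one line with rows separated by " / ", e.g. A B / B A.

E C D B A / B D C A E / D B A E C / A E B C D / C A E D B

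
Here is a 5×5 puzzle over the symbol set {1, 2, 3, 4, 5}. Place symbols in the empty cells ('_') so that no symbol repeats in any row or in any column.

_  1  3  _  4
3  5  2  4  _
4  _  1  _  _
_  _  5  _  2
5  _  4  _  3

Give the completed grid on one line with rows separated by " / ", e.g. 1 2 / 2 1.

Cell (r1,c1): row 1 has {1,3,4}; column 1 has {3,4,5} → 2.
Cell (r1,c4): row 1 has {1,2,3,4}; column 4 has {4} → 5.
Cell (r2,c5): row 2 has {2,3,4,5}; column 5 has {2,3,4} → 1.
Cell (r3,c5): row 3 has {1,4}; column 5 has {1,2,3,4} → 5.
Cell (r4,c1): row 4 has {2,5}; column 1 has {2,3,4,5} → 1.
Cell (r4,c4): row 4 has {1,2,5}; column 4 has {4,5} → 3.
Cell (r5,c2): row 5 has {3,4,5}; column 2 has {1,5} → 2.
Cell (r5,c4): row 5 has {2,3,4,5}; column 4 has {3,4,5} → 1.
Cell (r3,c2): row 3 has {1,4,5}; column 2 has {1,2,5} → 3.
Cell (r3,c4): row 3 has {1,3,4,5}; column 4 has {1,3,4,5} → 2.
Cell (r4,c2): row 4 has {1,2,3,5}; column 2 has {1,2,3,5} → 4.

2 1 3 5 4 / 3 5 2 4 1 / 4 3 1 2 5 / 1 4 5 3 2 / 5 2 4 1 3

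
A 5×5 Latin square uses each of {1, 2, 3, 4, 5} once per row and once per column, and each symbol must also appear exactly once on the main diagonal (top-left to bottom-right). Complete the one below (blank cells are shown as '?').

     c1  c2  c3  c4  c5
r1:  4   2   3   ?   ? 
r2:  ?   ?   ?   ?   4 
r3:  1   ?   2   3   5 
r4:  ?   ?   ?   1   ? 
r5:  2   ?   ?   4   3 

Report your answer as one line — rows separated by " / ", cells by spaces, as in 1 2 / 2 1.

(r1,c4): row 1 has {2,3,4}; column 4 has {1,3,4}, so it must be 5.
(r1,c5): row 1 has {2,3,4,5}; column 5 has {3,4,5}, so it must be 1.
(r2,c2): row 2 has {4}; column 2 has {2}; the diagonal has {1,2,3,4}, so it must be 5.
(r2,c3): row 2 has {4,5}; column 3 has {2,3}, so it must be 1.
(r2,c4): row 2 has {1,4,5}; column 4 has {1,3,4,5}, so it must be 2.
(r3,c2): row 3 has {1,2,3,5}; column 2 has {2,5}, so it must be 4.
(r4,c2): row 4 has {1}; column 2 has {2,4,5}, so it must be 3.
(r4,c5): row 4 has {1,3}; column 5 has {1,3,4,5}, so it must be 2.
(r5,c2): row 5 has {2,3,4}; column 2 has {2,3,4,5}, so it must be 1.
(r5,c3): row 5 has {1,2,3,4}; column 3 has {1,2,3}, so it must be 5.
(r2,c1): row 2 has {1,2,4,5}; column 1 has {1,2,4}, so it must be 3.
(r4,c1): row 4 has {1,2,3}; column 1 has {1,2,3,4}, so it must be 5.
(r4,c3): row 4 has {1,2,3,5}; column 3 has {1,2,3,5}, so it must be 4.

4 2 3 5 1 / 3 5 1 2 4 / 1 4 2 3 5 / 5 3 4 1 2 / 2 1 5 4 3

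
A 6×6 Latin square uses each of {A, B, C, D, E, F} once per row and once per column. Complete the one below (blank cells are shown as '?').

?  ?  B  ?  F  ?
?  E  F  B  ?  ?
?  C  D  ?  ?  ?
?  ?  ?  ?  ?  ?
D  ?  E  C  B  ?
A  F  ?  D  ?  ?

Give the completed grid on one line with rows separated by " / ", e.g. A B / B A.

E D B A F C / C E F B D A / B C D F A E / F B A E C D / D A E C B F / A F C D E B

(r2,c1) = C
(r5,c2) = A
(r5,c6) = F
(r6,c3) = C
(r6,c5) = E
(r6,c6) = B
(r1,c1) = E
(r1,c2) = D
(r1,c4) = A
(r1,c6) = C
(r3,c5) = A
(r3,c6) = E
(r4,c2) = B
(r4,c3) = A
(r4,c6) = D
(r2,c5) = D
(r2,c6) = A
(r3,c4) = F
(r4,c1) = F
(r4,c4) = E
(r4,c5) = C
(r3,c1) = B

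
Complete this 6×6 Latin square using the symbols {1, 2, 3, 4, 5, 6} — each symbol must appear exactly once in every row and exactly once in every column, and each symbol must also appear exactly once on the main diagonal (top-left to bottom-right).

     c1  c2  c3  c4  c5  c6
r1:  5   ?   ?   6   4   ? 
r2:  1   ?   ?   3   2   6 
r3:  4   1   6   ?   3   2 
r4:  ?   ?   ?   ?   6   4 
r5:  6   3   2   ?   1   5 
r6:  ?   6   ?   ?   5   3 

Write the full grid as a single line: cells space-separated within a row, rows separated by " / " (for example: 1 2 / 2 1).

5 2 3 6 4 1 / 1 4 5 3 2 6 / 4 1 6 5 3 2 / 3 5 1 2 6 4 / 6 3 2 4 1 5 / 2 6 4 1 5 3

(r1,c2): row 1 has {4,5,6}; column 2 has {1,3,6}, so it must be 2.
(r1,c6): row 1 has {2,4,5,6}; column 6 has {2,3,4,5,6}, so it must be 1.
(r2,c2): row 2 has {1,2,3,6}; column 2 has {1,2,3,6}; the diagonal has {1,3,5,6}, so it must be 4.
(r2,c3): row 2 has {1,2,3,4,6}; column 3 has {2,6}, so it must be 5.
(r3,c4): row 3 has {1,2,3,4,6}; column 4 has {3,6}, so it must be 5.
(r4,c2): row 4 has {4,6}; column 2 has {1,2,3,4,6}, so it must be 5.
(r4,c4): row 4 has {4,5,6}; column 4 has {3,5,6}; the diagonal has {1,3,4,5,6}, so it must be 2.
(r5,c4): row 5 has {1,2,3,5,6}; column 4 has {2,3,5,6}, so it must be 4.
(r6,c1): row 6 has {3,5,6}; column 1 has {1,4,5,6}, so it must be 2.
(r6,c4): row 6 has {2,3,5,6}; column 4 has {2,3,4,5,6}, so it must be 1.
(r1,c3): row 1 has {1,2,4,5,6}; column 3 has {2,5,6}, so it must be 3.
(r4,c1): row 4 has {2,4,5,6}; column 1 has {1,2,4,5,6}, so it must be 3.
(r4,c3): row 4 has {2,3,4,5,6}; column 3 has {2,3,5,6}, so it must be 1.
(r6,c3): row 6 has {1,2,3,5,6}; column 3 has {1,2,3,5,6}, so it must be 4.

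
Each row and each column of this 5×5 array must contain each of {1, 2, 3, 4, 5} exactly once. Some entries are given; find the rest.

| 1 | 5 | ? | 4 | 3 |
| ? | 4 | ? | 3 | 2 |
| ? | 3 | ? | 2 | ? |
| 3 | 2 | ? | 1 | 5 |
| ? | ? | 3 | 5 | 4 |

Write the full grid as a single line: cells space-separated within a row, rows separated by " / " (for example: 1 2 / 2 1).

At row 1, column 3: row 1 has {1,3,4,5}; column 3 has {3}; that leaves 2.
At row 2, column 1: row 2 has {2,3,4}; column 1 has {1,3}; that leaves 5.
At row 2, column 3: row 2 has {2,3,4,5}; column 3 has {2,3}; that leaves 1.
At row 3, column 1: row 3 has {2,3}; column 1 has {1,3,5}; that leaves 4.
At row 3, column 3: row 3 has {2,3,4}; column 3 has {1,2,3}; that leaves 5.
At row 3, column 5: row 3 has {2,3,4,5}; column 5 has {2,3,4,5}; that leaves 1.
At row 4, column 3: row 4 has {1,2,3,5}; column 3 has {1,2,3,5}; that leaves 4.
At row 5, column 1: row 5 has {3,4,5}; column 1 has {1,3,4,5}; that leaves 2.
At row 5, column 2: row 5 has {2,3,4,5}; column 2 has {2,3,4,5}; that leaves 1.

1 5 2 4 3 / 5 4 1 3 2 / 4 3 5 2 1 / 3 2 4 1 5 / 2 1 3 5 4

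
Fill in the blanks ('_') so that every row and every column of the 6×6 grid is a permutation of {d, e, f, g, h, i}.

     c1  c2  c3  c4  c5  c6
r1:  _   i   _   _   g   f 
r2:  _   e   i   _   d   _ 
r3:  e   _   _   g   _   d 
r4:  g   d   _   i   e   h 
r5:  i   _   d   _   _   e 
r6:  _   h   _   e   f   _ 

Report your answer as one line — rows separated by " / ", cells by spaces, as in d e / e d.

h i e d g f / f e i h d g / e f h g i d / g d f i e h / i g d f h e / d h g e f i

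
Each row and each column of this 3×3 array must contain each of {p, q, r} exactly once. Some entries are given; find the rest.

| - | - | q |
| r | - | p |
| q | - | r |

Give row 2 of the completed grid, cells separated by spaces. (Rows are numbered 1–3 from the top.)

(r1,c1) = p
(r1,c2) = r
(r2,c2) = q

r q p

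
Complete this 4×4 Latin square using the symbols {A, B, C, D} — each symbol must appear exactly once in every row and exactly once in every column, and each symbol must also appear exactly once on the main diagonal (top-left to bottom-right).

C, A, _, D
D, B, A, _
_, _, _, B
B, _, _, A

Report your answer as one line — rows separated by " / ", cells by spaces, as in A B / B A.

At row 1, column 3: row 1 has {A,C,D}; column 3 has {A}; that leaves B.
At row 2, column 4: row 2 has {A,B,D}; column 4 has {A,B,D}; that leaves C.
At row 3, column 1: row 3 has {B}; column 1 has {B,C,D}; that leaves A.
At row 3, column 3: row 3 has {A,B}; column 3 has {A,B}; the diagonal has {A,B,C}; that leaves D.
At row 4, column 3: row 4 has {A,B}; column 3 has {A,B,D}; that leaves C.
At row 3, column 2: row 3 has {A,B,D}; column 2 has {A,B}; that leaves C.
At row 4, column 2: row 4 has {A,B,C}; column 2 has {A,B,C}; that leaves D.

C A B D / D B A C / A C D B / B D C A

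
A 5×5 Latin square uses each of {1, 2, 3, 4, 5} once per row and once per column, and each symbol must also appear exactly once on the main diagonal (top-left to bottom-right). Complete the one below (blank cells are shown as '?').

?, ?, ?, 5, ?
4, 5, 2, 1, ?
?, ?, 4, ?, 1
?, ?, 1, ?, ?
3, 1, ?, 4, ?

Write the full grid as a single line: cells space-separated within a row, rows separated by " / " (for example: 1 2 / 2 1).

1 2 3 5 4 / 4 5 2 1 3 / 5 3 4 2 1 / 2 4 1 3 5 / 3 1 5 4 2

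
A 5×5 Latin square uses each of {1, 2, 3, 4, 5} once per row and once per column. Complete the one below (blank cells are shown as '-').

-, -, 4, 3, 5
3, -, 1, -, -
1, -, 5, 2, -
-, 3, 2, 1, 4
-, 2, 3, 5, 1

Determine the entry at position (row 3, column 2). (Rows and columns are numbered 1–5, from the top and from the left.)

4

Cell (r1,c1): row 1 has {3,4,5}; column 1 has {1,3} → 2.
Cell (r1,c2): row 1 has {2,3,4,5}; column 2 has {2,3} → 1.
Cell (r2,c4): row 2 has {1,3}; column 4 has {1,2,3,5} → 4.
Cell (r2,c5): row 2 has {1,3,4}; column 5 has {1,4,5} → 2.
Cell (r3,c2): row 3 has {1,2,5}; column 2 has {1,2,3} → 4.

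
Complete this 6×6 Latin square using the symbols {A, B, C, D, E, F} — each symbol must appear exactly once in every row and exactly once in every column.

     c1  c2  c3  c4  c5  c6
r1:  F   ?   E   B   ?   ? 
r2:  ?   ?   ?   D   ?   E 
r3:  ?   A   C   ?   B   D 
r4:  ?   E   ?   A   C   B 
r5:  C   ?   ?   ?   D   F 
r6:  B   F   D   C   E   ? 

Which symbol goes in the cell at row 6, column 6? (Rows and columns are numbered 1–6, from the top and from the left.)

Cell (r1,c5): row 1 has {B,E,F}; column 5 has {B,C,D,E} → A.
Cell (r1,c6): row 1 has {A,B,E,F}; column 6 has {B,D,E,F} → C.
Cell (r2,c1): row 2 has {D,E}; column 1 has {B,C,F} → A.
Cell (r2,c5): row 2 has {A,D,E}; column 5 has {A,B,C,D,E} → F.
Cell (r3,c1): row 3 has {A,B,C,D}; column 1 has {A,B,C,F} → E.
Cell (r3,c4): row 3 has {A,B,C,D,E}; column 4 has {A,B,C,D} → F.
Cell (r4,c1): row 4 has {A,B,C,E}; column 1 has {A,B,C,E,F} → D.
Cell (r4,c3): row 4 has {A,B,C,D,E}; column 3 has {C,D,E} → F.
Cell (r5,c2): row 5 has {C,D,F}; column 2 has {A,E,F} → B.
Cell (r5,c3): row 5 has {B,C,D,F}; column 3 has {C,D,E,F} → A.
Cell (r5,c4): row 5 has {A,B,C,D,F}; column 4 has {A,B,C,D,F} → E.
Cell (r6,c6): row 6 has {B,C,D,E,F}; column 6 has {B,C,D,E,F} → A.

A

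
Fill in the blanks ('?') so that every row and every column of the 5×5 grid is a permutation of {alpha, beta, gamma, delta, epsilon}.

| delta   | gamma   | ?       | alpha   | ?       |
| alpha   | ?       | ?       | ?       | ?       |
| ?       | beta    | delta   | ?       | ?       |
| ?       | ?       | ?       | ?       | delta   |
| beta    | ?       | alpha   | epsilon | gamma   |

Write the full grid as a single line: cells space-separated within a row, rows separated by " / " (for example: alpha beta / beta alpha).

delta gamma beta alpha epsilon / alpha epsilon gamma delta beta / epsilon beta delta gamma alpha / gamma alpha epsilon beta delta / beta delta alpha epsilon gamma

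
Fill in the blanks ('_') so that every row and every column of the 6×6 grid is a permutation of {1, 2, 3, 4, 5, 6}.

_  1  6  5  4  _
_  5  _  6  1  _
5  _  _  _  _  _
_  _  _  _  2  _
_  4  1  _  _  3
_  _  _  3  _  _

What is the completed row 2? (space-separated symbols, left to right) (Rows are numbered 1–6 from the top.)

(r1,c6) = 2
(r2,c6) = 4
(r5,c4) = 2
(r1,c1) = 3
(r2,c1) = 2
(r2,c3) = 3

2 5 3 6 1 4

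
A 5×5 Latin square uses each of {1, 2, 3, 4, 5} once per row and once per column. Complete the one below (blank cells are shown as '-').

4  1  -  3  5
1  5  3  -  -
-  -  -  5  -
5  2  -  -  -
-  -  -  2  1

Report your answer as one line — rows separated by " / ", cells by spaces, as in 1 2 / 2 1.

row 1 has {1,3,4,5}; column 3 has {3} — only 2 is left for (r1,c3).
row 2 has {1,3,5}; column 4 has {2,3,5} — only 4 is left for (r2,c4).
row 2 has {1,3,4,5}; column 5 has {1,5} — only 2 is left for (r2,c5).
row 4 has {2,5}; column 4 has {2,3,4,5} — only 1 is left for (r4,c4).
row 5 has {1,2}; column 1 has {1,4,5} — only 3 is left for (r5,c1).
row 5 has {1,2,3}; column 2 has {1,2,5} — only 4 is left for (r5,c2).
row 5 has {1,2,3,4}; column 3 has {2,3} — only 5 is left for (r5,c3).
row 3 has {5}; column 1 has {1,3,4,5} — only 2 is left for (r3,c1).
row 3 has {2,5}; column 2 has {1,2,4,5} — only 3 is left for (r3,c2).
row 3 has {2,3,5}; column 5 has {1,2,5} — only 4 is left for (r3,c5).
row 4 has {1,2,5}; column 3 has {2,3,5} — only 4 is left for (r4,c3).
row 4 has {1,2,4,5}; column 5 has {1,2,4,5} — only 3 is left for (r4,c5).
row 3 has {2,3,4,5}; column 3 has {2,3,4,5} — only 1 is left for (r3,c3).

4 1 2 3 5 / 1 5 3 4 2 / 2 3 1 5 4 / 5 2 4 1 3 / 3 4 5 2 1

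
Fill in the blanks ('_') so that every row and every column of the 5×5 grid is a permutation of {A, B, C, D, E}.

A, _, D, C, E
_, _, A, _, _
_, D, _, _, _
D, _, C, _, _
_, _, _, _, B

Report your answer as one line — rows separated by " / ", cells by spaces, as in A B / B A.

A B D C E / B C A E D / E D B A C / D E C B A / C A E D B

At row 1, column 2: row 1 has {A,C,D,E}; column 2 has {D}; that leaves B.
At row 4, column 5: row 4 has {C,D}; column 5 has {B,E}; that leaves A.
At row 5, column 3: row 5 has {B}; column 3 has {A,C,D}; that leaves E.
At row 3, column 3: row 3 has {D}; column 3 has {A,C,D,E}; that leaves B.
At row 3, column 5: row 3 has {B,D}; column 5 has {A,B,E}; that leaves C.
At row 4, column 2: row 4 has {A,C,D}; column 2 has {B,D}; that leaves E.
At row 4, column 4: row 4 has {A,C,D,E}; column 4 has {C}; that leaves B.
At row 5, column 1: row 5 has {B,E}; column 1 has {A,D}; that leaves C.
At row 5, column 2: row 5 has {B,C,E}; column 2 has {B,D,E}; that leaves A.
At row 5, column 4: row 5 has {A,B,C,E}; column 4 has {B,C}; that leaves D.
At row 2, column 2: row 2 has {A}; column 2 has {A,B,D,E}; that leaves C.
At row 2, column 4: row 2 has {A,C}; column 4 has {B,C,D}; that leaves E.
At row 2, column 5: row 2 has {A,C,E}; column 5 has {A,B,C,E}; that leaves D.
At row 3, column 1: row 3 has {B,C,D}; column 1 has {A,C,D}; that leaves E.
At row 3, column 4: row 3 has {B,C,D,E}; column 4 has {B,C,D,E}; that leaves A.
At row 2, column 1: row 2 has {A,C,D,E}; column 1 has {A,C,D,E}; that leaves B.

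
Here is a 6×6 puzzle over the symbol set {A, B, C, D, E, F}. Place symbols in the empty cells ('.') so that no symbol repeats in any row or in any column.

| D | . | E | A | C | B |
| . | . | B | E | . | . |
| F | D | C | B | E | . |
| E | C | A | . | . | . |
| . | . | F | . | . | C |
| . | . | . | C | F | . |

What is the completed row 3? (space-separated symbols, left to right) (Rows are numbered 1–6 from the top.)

F D C B E A

(r1,c2) = F
(r2,c2) = A
(r2,c5) = D
(r2,c6) = F
(r3,c6) = A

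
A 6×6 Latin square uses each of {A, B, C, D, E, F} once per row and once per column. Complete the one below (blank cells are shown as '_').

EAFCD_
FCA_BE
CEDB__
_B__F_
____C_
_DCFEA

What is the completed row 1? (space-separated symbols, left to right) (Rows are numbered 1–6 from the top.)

E A F C D B

At row 1, column 6: row 1 has {A,C,D,E,F}; column 6 has {A,E}; that leaves B.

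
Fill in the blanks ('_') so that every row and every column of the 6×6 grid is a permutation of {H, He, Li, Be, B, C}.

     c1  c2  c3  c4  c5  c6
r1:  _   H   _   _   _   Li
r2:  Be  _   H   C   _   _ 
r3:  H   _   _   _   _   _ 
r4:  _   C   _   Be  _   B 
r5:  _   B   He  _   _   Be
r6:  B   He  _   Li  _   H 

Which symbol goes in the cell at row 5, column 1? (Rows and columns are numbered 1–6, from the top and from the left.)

Li

At row 2, column 2: row 2 has {H,Be,C}; column 2 has {H,He,B,C}; that leaves Li.
At row 2, column 6: row 2 has {H,Li,Be,C}; column 6 has {H,Li,Be,B}; that leaves He.
At row 3, column 2: row 3 has {H}; column 2 has {H,He,Li,B,C}; that leaves Be.
At row 3, column 6: row 3 has {H,Be}; column 6 has {H,He,Li,Be,B}; that leaves C.
At row 4, column 3: row 4 has {Be,B,C}; column 3 has {H,He}; that leaves Li.
At row 5, column 4: row 5 has {He,Be,B}; column 4 has {Li,Be,C}; that leaves H.
At row 2, column 5: row 2 has {H,He,Li,Be,C}; column 5 is empty so far; that leaves B.
At row 3, column 3: row 3 has {H,Be,C}; column 3 has {H,He,Li}; that leaves B.
At row 3, column 4: row 3 has {H,Be,B,C}; column 4 has {H,Li,Be,C}; that leaves He.
At row 3, column 5: row 3 has {H,He,Be,B,C}; column 5 has {B}; that leaves Li.
At row 4, column 1: row 4 has {Li,Be,B,C}; column 1 has {H,Be,B}; that leaves He.
At row 4, column 5: row 4 has {He,Li,Be,B,C}; column 5 has {Li,B}; that leaves H.
At row 5, column 5: row 5 has {H,He,Be,B}; column 5 has {H,Li,B}; that leaves C.
At row 6, column 5: row 6 has {H,He,Li,B}; column 5 has {H,Li,B,C}; that leaves Be.
At row 1, column 1: row 1 has {H,Li}; column 1 has {H,He,Be,B}; that leaves C.
At row 1, column 3: row 1 has {H,Li,C}; column 3 has {H,He,Li,B}; that leaves Be.
At row 1, column 4: row 1 has {H,Li,Be,C}; column 4 has {H,He,Li,Be,C}; that leaves B.
At row 1, column 5: row 1 has {H,Li,Be,B,C}; column 5 has {H,Li,Be,B,C}; that leaves He.
At row 5, column 1: row 5 has {H,He,Be,B,C}; column 1 has {H,He,Be,B,C}; that leaves Li.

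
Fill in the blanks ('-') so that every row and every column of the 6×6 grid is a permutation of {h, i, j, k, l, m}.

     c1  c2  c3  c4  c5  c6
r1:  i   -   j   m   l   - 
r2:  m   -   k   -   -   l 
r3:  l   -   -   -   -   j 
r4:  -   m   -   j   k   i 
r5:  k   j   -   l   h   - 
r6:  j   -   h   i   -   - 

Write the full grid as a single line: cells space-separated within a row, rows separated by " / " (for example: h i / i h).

i k j m l h / m i k h j l / l h m k i j / h m l j k i / k j i l h m / j l h i m k

row 2 has {k,l,m}; column 4 has {i,j,l,m} — only h is left for (r2,c4).
row 3 has {j,l}; column 4 has {h,i,j,l,m} — only k is left for (r3,c4).
row 4 has {i,j,k,m}; column 1 has {i,j,k,l,m} — only h is left for (r4,c1).
row 4 has {h,i,j,k,m}; column 3 has {h,j,k} — only l is left for (r4,c3).
row 5 has {h,j,k,l}; column 6 has {i,j,l} — only m is left for (r5,c6).
row 6 has {h,i,j}; column 5 has {h,k,l} — only m is left for (r6,c5).
row 6 has {h,i,j,m}; column 6 has {i,j,l,m} — only k is left for (r6,c6).
row 1 has {i,j,l,m}; column 6 has {i,j,k,l,m} — only h is left for (r1,c6).
row 2 has {h,k,l,m}; column 2 has {j,m} — only i is left for (r2,c2).
row 2 has {h,i,k,l,m}; column 5 has {h,k,l,m} — only j is left for (r2,c5).
row 3 has {j,k,l}; column 2 has {i,j,m} — only h is left for (r3,c2).
row 3 has {h,j,k,l}; column 5 has {h,j,k,l,m} — only i is left for (r3,c5).
row 5 has {h,j,k,l,m}; column 3 has {h,j,k,l} — only i is left for (r5,c3).
row 6 has {h,i,j,k,m}; column 2 has {h,i,j,m} — only l is left for (r6,c2).
row 1 has {h,i,j,l,m}; column 2 has {h,i,j,l,m} — only k is left for (r1,c2).
row 3 has {h,i,j,k,l}; column 3 has {h,i,j,k,l} — only m is left for (r3,c3).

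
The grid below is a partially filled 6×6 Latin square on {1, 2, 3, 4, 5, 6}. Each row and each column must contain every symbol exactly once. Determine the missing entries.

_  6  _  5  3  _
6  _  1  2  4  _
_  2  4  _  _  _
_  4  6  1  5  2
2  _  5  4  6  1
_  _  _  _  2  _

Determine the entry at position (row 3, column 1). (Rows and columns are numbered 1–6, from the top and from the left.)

(r1,c3) = 2
(r1,c6) = 4
(r3,c5) = 1
(r4,c1) = 3
(r5,c2) = 3
(r6,c3) = 3
(r6,c4) = 6
(r6,c6) = 5
(r1,c1) = 1
(r2,c2) = 5
(r2,c6) = 3
(r3,c1) = 5

5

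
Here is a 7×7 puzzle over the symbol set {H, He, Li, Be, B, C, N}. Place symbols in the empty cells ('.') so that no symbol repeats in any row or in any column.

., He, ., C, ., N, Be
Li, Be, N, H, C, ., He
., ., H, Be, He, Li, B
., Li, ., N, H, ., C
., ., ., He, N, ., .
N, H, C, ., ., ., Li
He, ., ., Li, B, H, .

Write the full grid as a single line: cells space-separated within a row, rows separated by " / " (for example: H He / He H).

Cell (r1,c5): row 1 has {He,Be,C,N}; column 5 has {H,He,B,C,N} → Li.
Cell (r2,c6): row 2 has {H,He,Li,Be,C,N}; column 6 has {H,Li,N} → B.
Cell (r3,c1): row 3 has {H,He,Li,Be,B}; column 1 has {He,Li,N} → C.
Cell (r3,c2): row 3 has {H,He,Li,Be,B,C}; column 2 has {H,He,Li,Be} → N.
Cell (r5,c7): row 5 has {He,N}; column 7 has {He,Li,Be,B,C} → H.
Cell (r6,c4): row 6 has {H,Li,C,N}; column 4 has {H,He,Li,Be,C,N} → B.
Cell (r6,c5): row 6 has {H,Li,B,C,N}; column 5 has {H,He,Li,B,C,N} → Be.
Cell (r6,c6): row 6 has {H,Li,Be,B,C,N}; column 6 has {H,Li,B,N} → He.
Cell (r7,c2): row 7 has {H,He,Li,B}; column 2 has {H,He,Li,Be,N} → C.
Cell (r7,c3): row 7 has {H,He,Li,B,C}; column 3 has {H,C,N} → Be.
Cell (r7,c7): row 7 has {H,He,Li,Be,B,C}; column 7 has {H,He,Li,Be,B,C} → N.
Cell (r1,c3): row 1 has {He,Li,Be,C,N}; column 3 has {H,Be,C,N} → B.
Cell (r4,c3): row 4 has {H,Li,C,N}; column 3 has {H,Be,B,C,N} → He.
Cell (r4,c6): row 4 has {H,He,Li,C,N}; column 6 has {H,He,Li,B,N} → Be.
Cell (r5,c2): row 5 has {H,He,N}; column 2 has {H,He,Li,Be,C,N} → B.
Cell (r5,c3): row 5 has {H,He,B,N}; column 3 has {H,He,Be,B,C,N} → Li.
Cell (r5,c6): row 5 has {H,He,Li,B,N}; column 6 has {H,He,Li,Be,B,N} → C.
Cell (r1,c1): row 1 has {He,Li,Be,B,C,N}; column 1 has {He,Li,C,N} → H.
Cell (r4,c1): row 4 has {H,He,Li,Be,C,N}; column 1 has {H,He,Li,C,N} → B.
Cell (r5,c1): row 5 has {H,He,Li,B,C,N}; column 1 has {H,He,Li,B,C,N} → Be.

H He B C Li N Be / Li Be N H C B He / C N H Be He Li B / B Li He N H Be C / Be B Li He N C H / N H C B Be He Li / He C Be Li B H N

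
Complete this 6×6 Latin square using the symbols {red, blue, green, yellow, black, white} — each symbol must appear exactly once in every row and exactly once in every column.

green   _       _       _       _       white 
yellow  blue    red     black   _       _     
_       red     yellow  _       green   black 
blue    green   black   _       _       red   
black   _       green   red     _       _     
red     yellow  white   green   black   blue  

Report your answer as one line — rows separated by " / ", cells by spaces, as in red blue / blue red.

green black blue yellow red white / yellow blue red black white green / white red yellow blue green black / blue green black white yellow red / black white green red blue yellow / red yellow white green black blue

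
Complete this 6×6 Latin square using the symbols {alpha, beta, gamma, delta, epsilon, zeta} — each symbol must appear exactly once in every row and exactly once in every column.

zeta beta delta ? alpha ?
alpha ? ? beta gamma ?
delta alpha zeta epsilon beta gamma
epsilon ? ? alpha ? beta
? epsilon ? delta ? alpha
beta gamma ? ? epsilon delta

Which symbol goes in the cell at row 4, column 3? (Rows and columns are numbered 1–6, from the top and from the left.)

(r1,c4) = gamma
(r1,c6) = epsilon
(r2,c3) = epsilon
(r2,c6) = zeta
(r4,c3) = gamma

gamma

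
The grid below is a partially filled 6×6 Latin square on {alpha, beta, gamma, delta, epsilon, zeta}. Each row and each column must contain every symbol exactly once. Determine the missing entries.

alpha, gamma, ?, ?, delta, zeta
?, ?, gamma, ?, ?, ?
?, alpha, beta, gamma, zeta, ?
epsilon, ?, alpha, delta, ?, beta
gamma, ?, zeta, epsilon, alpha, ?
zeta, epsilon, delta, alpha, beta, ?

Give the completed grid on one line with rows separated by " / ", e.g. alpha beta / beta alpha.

alpha gamma epsilon beta delta zeta / beta delta gamma zeta epsilon alpha / delta alpha beta gamma zeta epsilon / epsilon zeta alpha delta gamma beta / gamma beta zeta epsilon alpha delta / zeta epsilon delta alpha beta gamma

(r1,c3) = epsilon
(r1,c4) = beta
(r2,c4) = zeta
(r2,c5) = epsilon
(r3,c1) = delta
(r3,c6) = epsilon
(r4,c2) = zeta
(r4,c5) = gamma
(r5,c6) = delta
(r6,c6) = gamma
(r2,c1) = beta
(r2,c2) = delta
(r2,c6) = alpha
(r5,c2) = beta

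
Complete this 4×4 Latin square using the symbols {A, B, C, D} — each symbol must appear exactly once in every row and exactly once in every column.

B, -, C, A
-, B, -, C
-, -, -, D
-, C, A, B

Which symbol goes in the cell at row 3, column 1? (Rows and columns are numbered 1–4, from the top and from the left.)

C

At row 1, column 2: row 1 has {A,B,C}; column 2 has {B,C}; that leaves D.
At row 2, column 3: row 2 has {B,C}; column 3 has {A,C}; that leaves D.
At row 3, column 2: row 3 has {D}; column 2 has {B,C,D}; that leaves A.
At row 3, column 3: row 3 has {A,D}; column 3 has {A,C,D}; that leaves B.
At row 4, column 1: row 4 has {A,B,C}; column 1 has {B}; that leaves D.
At row 2, column 1: row 2 has {B,C,D}; column 1 has {B,D}; that leaves A.
At row 3, column 1: row 3 has {A,B,D}; column 1 has {A,B,D}; that leaves C.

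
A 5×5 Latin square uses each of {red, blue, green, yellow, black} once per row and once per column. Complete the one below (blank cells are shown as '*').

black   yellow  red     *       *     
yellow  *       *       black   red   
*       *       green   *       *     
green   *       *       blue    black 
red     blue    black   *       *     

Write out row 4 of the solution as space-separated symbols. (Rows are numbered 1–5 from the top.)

green red yellow blue black

row 1 has {red,yellow,black}; column 4 has {blue,black} — only green is left for (r1,c4).
row 1 has {red,green,yellow,black}; column 5 has {red,black} — only blue is left for (r1,c5).
row 2 has {red,yellow,black}; column 2 has {blue,yellow} — only green is left for (r2,c2).
row 2 has {red,green,yellow,black}; column 3 has {red,green,black} — only blue is left for (r2,c3).
row 3 has {green}; column 1 has {red,green,yellow,black} — only blue is left for (r3,c1).
row 3 has {blue,green}; column 5 has {red,blue,black} — only yellow is left for (r3,c5).
row 4 has {blue,green,black}; column 2 has {blue,green,yellow} — only red is left for (r4,c2).
row 4 has {red,blue,green,black}; column 3 has {red,blue,green,black} — only yellow is left for (r4,c3).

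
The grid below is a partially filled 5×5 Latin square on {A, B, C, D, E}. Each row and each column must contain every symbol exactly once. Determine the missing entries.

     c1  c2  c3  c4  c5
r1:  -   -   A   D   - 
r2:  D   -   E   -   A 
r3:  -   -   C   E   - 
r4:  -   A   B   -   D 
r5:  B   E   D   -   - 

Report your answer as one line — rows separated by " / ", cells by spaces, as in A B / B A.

C B A D E / D C E B A / A D C E B / E A B C D / B E D A C

(r3,c1) = A
(r3,c5) = B
(r4,c4) = C
(r5,c4) = A
(r5,c5) = C
(r1,c5) = E
(r2,c4) = B
(r3,c2) = D
(r4,c1) = E
(r1,c1) = C
(r1,c2) = B
(r2,c2) = C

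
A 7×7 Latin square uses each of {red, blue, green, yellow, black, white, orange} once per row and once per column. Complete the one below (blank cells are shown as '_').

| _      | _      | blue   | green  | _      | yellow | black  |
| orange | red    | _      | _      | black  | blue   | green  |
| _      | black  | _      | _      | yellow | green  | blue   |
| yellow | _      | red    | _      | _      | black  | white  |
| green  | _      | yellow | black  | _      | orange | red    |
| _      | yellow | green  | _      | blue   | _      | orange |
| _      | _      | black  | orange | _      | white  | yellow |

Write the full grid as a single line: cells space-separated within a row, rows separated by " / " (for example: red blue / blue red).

(r2,c3): row 2 has {red,blue,green,black,orange}; column 3 has {red,blue,green,yellow,black}, so it must be white.
(r2,c4): row 2 has {red,blue,green,black,white,orange}; column 4 has {green,black,orange}, so it must be yellow.
(r3,c3): row 3 has {blue,green,yellow,black}; column 3 has {red,blue,green,yellow,black,white}, so it must be orange.
(r4,c4): row 4 has {red,yellow,black,white}; column 4 has {green,yellow,black,orange}, so it must be blue.
(r5,c5): row 5 has {red,green,yellow,black,orange}; column 5 has {blue,yellow,black}, so it must be white.
(r6,c6): row 6 has {blue,green,yellow,orange}; column 6 has {blue,green,yellow,black,white,orange}, so it must be red.
(r5,c2): row 5 has {red,green,yellow,black,white,orange}; column 2 has {red,yellow,black}, so it must be blue.
(r6,c4): row 6 has {red,blue,green,yellow,orange}; column 4 has {blue,green,yellow,black,orange}, so it must be white.
(r7,c2): row 7 has {yellow,black,white,orange}; column 2 has {red,blue,yellow,black}, so it must be green.
(r7,c5): row 7 has {green,yellow,black,white,orange}; column 5 has {blue,yellow,black,white}, so it must be red.
(r1,c5): row 1 has {blue,green,yellow,black}; column 5 has {red,blue,yellow,black,white}, so it must be orange.
(r3,c4): row 3 has {blue,green,yellow,black,orange}; column 4 has {blue,green,yellow,black,white,orange}, so it must be red.
(r4,c2): row 4 has {red,blue,yellow,black,white}; column 2 has {red,blue,green,yellow,black}, so it must be orange.
(r4,c5): row 4 has {red,blue,yellow,black,white,orange}; column 5 has {red,blue,yellow,black,white,orange}, so it must be green.
(r6,c1): row 6 has {red,blue,green,yellow,white,orange}; column 1 has {green,yellow,orange}, so it must be black.
(r7,c1): row 7 has {red,green,yellow,black,white,orange}; column 1 has {green,yellow,black,orange}, so it must be blue.
(r1,c2): row 1 has {blue,green,yellow,black,orange}; column 2 has {red,blue,green,yellow,black,orange}, so it must be white.
(r3,c1): row 3 has {red,blue,green,yellow,black,orange}; column 1 has {blue,green,yellow,black,orange}, so it must be white.
(r1,c1): row 1 has {blue,green,yellow,black,white,orange}; column 1 has {blue,green,yellow,black,white,orange}, so it must be red.

red white blue green orange yellow black / orange red white yellow black blue green / white black orange red yellow green blue / yellow orange red blue green black white / green blue yellow black white orange red / black yellow green white blue red orange / blue green black orange red white yellow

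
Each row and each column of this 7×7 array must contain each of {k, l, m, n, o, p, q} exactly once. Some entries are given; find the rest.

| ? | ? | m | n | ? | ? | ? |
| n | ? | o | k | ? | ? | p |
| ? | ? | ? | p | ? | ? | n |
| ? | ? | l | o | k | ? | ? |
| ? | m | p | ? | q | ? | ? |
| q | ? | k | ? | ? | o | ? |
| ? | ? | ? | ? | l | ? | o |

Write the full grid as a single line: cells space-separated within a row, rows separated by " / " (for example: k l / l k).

(r2,c5): row 2 has {k,n,o,p}; column 5 has {k,l,q}, so it must be m.
(r3,c3): row 3 has {n,p}; column 3 has {k,l,m,o,p}, so it must be q.
(r3,c5): row 3 has {n,p,q}; column 5 has {k,l,m,q}, so it must be o.
(r5,c4): row 5 has {m,p,q}; column 4 has {k,n,o,p}, so it must be l.
(r5,c7): row 5 has {l,m,p,q}; column 7 has {n,o,p}, so it must be k.
(r6,c4): row 6 has {k,o,q}; column 4 has {k,l,n,o,p}, so it must be m.
(r6,c7): row 6 has {k,m,o,q}; column 7 has {k,n,o,p}, so it must be l.
(r7,c3): row 7 has {l,o}; column 3 has {k,l,m,o,p,q}, so it must be n.
(r7,c4): row 7 has {l,n,o}; column 4 has {k,l,m,n,o,p}, so it must be q.
(r1,c5): row 1 has {m,n}; column 5 has {k,l,m,o,q}, so it must be p.
(r1,c7): row 1 has {m,n,p}; column 7 has {k,l,n,o,p}, so it must be q.
(r4,c7): row 4 has {k,l,o}; column 7 has {k,l,n,o,p,q}, so it must be m.
(r5,c1): row 5 has {k,l,m,p,q}; column 1 has {n,q}, so it must be o.
(r5,c6): row 5 has {k,l,m,o,p,q}; column 6 has {o}, so it must be n.
(r6,c5): row 6 has {k,l,m,o,q}; column 5 has {k,l,m,o,p,q}, so it must be n.
(r4,c1): row 4 has {k,l,m,o}; column 1 has {n,o,q}, so it must be p.
(r4,c6): row 4 has {k,l,m,o,p}; column 6 has {n,o}, so it must be q.
(r6,c2): row 6 has {k,l,m,n,o,q}; column 2 has {m}, so it must be p.
(r7,c2): row 7 has {l,n,o,q}; column 2 has {m,p}, so it must be k.
(r2,c6): row 2 has {k,m,n,o,p}; column 6 has {n,o,q}, so it must be l.
(r3,c2): row 3 has {n,o,p,q}; column 2 has {k,m,p}, so it must be l.
(r4,c2): row 4 has {k,l,m,o,p,q}; column 2 has {k,l,m,p}, so it must be n.
(r7,c1): row 7 has {k,l,n,o,q}; column 1 has {n,o,p,q}, so it must be m.
(r7,c6): row 7 has {k,l,m,n,o,q}; column 6 has {l,n,o,q}, so it must be p.
(r1,c2): row 1 has {m,n,p,q}; column 2 has {k,l,m,n,p}, so it must be o.
(r1,c6): row 1 has {m,n,o,p,q}; column 6 has {l,n,o,p,q}, so it must be k.
(r2,c2): row 2 has {k,l,m,n,o,p}; column 2 has {k,l,m,n,o,p}, so it must be q.
(r3,c1): row 3 has {l,n,o,p,q}; column 1 has {m,n,o,p,q}, so it must be k.
(r3,c6): row 3 has {k,l,n,o,p,q}; column 6 has {k,l,n,o,p,q}, so it must be m.
(r1,c1): row 1 has {k,m,n,o,p,q}; column 1 has {k,m,n,o,p,q}, so it must be l.

l o m n p k q / n q o k m l p / k l q p o m n / p n l o k q m / o m p l q n k / q p k m n o l / m k n q l p o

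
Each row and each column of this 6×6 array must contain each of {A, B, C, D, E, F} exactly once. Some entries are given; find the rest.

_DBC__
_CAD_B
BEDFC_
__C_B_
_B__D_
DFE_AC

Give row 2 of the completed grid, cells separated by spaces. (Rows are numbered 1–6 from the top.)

(r3,c6) = A
(r4,c2) = A
(r4,c4) = E
(r5,c3) = F
(r5,c4) = A
(r5,c6) = E
(r6,c4) = B
(r1,c6) = F
(r4,c1) = F
(r4,c6) = D
(r5,c1) = C
(r1,c5) = E
(r2,c1) = E
(r2,c5) = F

E C A D F B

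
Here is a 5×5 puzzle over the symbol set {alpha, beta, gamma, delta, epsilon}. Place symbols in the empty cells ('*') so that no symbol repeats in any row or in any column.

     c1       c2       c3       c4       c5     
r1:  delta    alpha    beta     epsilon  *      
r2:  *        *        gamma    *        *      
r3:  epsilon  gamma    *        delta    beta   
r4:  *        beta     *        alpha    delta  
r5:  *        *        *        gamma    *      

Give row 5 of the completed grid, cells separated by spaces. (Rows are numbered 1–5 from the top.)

beta epsilon delta gamma alpha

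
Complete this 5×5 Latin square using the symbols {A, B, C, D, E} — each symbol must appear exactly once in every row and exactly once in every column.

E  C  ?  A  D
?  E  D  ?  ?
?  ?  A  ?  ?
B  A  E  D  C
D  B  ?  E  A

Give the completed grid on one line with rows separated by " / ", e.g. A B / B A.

E C B A D / A E D C B / C D A B E / B A E D C / D B C E A

At row 1, column 3: row 1 has {A,C,D,E}; column 3 has {A,D,E}; that leaves B.
At row 2, column 5: row 2 has {D,E}; column 5 has {A,C,D}; that leaves B.
At row 3, column 1: row 3 has {A}; column 1 has {B,D,E}; that leaves C.
At row 3, column 2: row 3 has {A,C}; column 2 has {A,B,C,E}; that leaves D.
At row 3, column 4: row 3 has {A,C,D}; column 4 has {A,D,E}; that leaves B.
At row 3, column 5: row 3 has {A,B,C,D}; column 5 has {A,B,C,D}; that leaves E.
At row 5, column 3: row 5 has {A,B,D,E}; column 3 has {A,B,D,E}; that leaves C.
At row 2, column 1: row 2 has {B,D,E}; column 1 has {B,C,D,E}; that leaves A.
At row 2, column 4: row 2 has {A,B,D,E}; column 4 has {A,B,D,E}; that leaves C.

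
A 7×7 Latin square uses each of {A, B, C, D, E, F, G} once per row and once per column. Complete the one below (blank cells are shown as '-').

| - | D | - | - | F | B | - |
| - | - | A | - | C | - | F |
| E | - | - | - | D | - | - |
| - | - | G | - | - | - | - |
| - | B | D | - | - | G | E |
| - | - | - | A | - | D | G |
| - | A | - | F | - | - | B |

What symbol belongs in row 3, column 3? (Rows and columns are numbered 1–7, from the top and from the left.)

(r2,c6) = E
(r5,c4) = C
(r5,c5) = A
(r7,c6) = C
(r2,c2) = G
(r5,c1) = F
(r7,c3) = E
(r7,c5) = G
(r1,c3) = C
(r1,c7) = A
(r3,c7) = C
(r4,c7) = D
(r7,c1) = D
(r1,c1) = G
(r1,c4) = E
(r2,c1) = B
(r2,c4) = D
(r3,c2) = F
(r3,c3) = B

B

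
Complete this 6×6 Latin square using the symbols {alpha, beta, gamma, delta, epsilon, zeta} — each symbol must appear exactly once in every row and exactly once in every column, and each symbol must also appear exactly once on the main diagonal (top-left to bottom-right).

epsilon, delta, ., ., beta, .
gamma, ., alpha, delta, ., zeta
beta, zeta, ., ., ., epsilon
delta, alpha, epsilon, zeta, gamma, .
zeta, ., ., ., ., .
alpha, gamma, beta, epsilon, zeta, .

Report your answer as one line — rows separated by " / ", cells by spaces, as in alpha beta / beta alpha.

epsilon delta zeta gamma beta alpha / gamma beta alpha delta epsilon zeta / beta zeta gamma alpha delta epsilon / delta alpha epsilon zeta gamma beta / zeta epsilon delta beta alpha gamma / alpha gamma beta epsilon zeta delta

(r2,c2) = beta
(r2,c5) = epsilon
(r4,c6) = beta
(r5,c2) = epsilon
(r6,c6) = delta
(r3,c3) = gamma
(r3,c4) = alpha
(r3,c5) = delta
(r5,c3) = delta
(r5,c5) = alpha
(r5,c6) = gamma
(r1,c3) = zeta
(r1,c4) = gamma
(r1,c6) = alpha
(r5,c4) = beta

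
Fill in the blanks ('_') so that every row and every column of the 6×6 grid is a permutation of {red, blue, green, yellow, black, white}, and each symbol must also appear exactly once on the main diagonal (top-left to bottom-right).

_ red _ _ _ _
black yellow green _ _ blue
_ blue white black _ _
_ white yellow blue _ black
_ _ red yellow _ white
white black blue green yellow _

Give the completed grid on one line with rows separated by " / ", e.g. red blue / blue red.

(r1,c1) = green
(r1,c3) = black
(r1,c4) = white
(r1,c5) = blue
(r1,c6) = yellow
(r2,c4) = red
(r2,c5) = white
(r4,c1) = red
(r4,c5) = green
(r5,c1) = blue
(r5,c2) = green
(r5,c5) = black
(r6,c6) = red
(r3,c1) = yellow
(r3,c5) = red
(r3,c6) = green

green red black white blue yellow / black yellow green red white blue / yellow blue white black red green / red white yellow blue green black / blue green red yellow black white / white black blue green yellow red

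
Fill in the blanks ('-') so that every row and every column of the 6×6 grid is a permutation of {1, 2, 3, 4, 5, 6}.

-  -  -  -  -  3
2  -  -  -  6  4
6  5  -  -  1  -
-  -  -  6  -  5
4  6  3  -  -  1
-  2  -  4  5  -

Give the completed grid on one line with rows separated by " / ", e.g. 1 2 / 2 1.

5 1 6 2 4 3 / 2 3 5 1 6 4 / 6 5 4 3 1 2 / 1 4 2 6 3 5 / 4 6 3 5 2 1 / 3 2 1 4 5 6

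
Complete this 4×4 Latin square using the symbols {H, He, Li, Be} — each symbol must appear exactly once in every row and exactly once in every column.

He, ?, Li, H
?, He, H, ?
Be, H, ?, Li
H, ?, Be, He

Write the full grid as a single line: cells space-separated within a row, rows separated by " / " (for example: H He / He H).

He Be Li H / Li He H Be / Be H He Li / H Li Be He

row 1 has {H,He,Li}; column 2 has {H,He} — only Be is left for (r1,c2).
row 2 has {H,He}; column 1 has {H,He,Be} — only Li is left for (r2,c1).
row 2 has {H,He,Li}; column 4 has {H,He,Li} — only Be is left for (r2,c4).
row 3 has {H,Li,Be}; column 3 has {H,Li,Be} — only He is left for (r3,c3).
row 4 has {H,He,Be}; column 2 has {H,He,Be} — only Li is left for (r4,c2).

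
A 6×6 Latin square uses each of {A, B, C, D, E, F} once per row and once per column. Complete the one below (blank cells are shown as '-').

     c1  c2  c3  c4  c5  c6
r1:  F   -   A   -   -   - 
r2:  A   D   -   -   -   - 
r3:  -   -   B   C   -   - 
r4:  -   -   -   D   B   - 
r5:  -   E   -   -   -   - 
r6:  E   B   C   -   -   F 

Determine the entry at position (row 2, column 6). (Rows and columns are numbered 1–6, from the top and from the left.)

B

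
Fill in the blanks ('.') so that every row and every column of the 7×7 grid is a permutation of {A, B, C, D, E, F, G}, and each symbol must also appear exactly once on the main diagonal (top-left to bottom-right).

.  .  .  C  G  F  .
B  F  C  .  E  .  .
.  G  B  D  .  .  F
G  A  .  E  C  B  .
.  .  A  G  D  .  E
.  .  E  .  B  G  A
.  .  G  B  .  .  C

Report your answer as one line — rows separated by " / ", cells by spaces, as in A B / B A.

A E D C G F B / B F C A E D G / C G B D A E F / G A F E C B D / F B A G D C E / D C E F B G A / E D G B F A C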